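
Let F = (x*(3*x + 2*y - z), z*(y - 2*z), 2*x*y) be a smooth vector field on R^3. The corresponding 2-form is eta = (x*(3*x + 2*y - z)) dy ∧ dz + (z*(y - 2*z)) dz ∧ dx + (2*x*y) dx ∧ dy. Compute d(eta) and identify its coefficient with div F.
d(eta) = (6*x + 2*y) dx ∧ dy ∧ dz; div F = 6*x + 2*y

For a 2-form in R^3 of the form above, applying d gives a 3-form with coefficient ∂P/∂x + ∂Q/∂y + ∂R/∂z:
  ∂P/∂x = 6*x + 2*y - z
  ∂Q/∂y = z
  ∂R/∂z = 0
Sum = 6*x + 2*y, which is exactly div F.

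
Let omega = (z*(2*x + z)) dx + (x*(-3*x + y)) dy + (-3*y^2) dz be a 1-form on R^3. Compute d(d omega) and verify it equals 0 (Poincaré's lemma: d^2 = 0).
d(d omega) = 0

Step 1: d omega = sum_{i<j} (∂f_j/∂x_i - ∂f_i/∂x_j) dx_i ∧ dx_j:
  coeff of dx ∧ dy: -6*x + y
  coeff of dx ∧ dz: -2*x - 2*z
  coeff of dy ∧ dz: -6*y
Step 2: Apply d again to each 2-form coefficient. The only possible 3-form in R^3 is dx ∧ dy ∧ dz, with coefficient
  ∂(coeff of dy∧dz)/∂x - ∂(coeff of dx∧dz)/∂y + ∂(coeff of dx∧dy)/∂z
  = ∂/∂x (-6*y) - ∂/∂y (-2*x - 2*z) + ∂/∂z (-6*x + y).
Each of these terms simplifies to sums of mixed partials that cancel in pairs. The result is 0 (by equality of mixed partials for smooth functions — Schwarz / Clairaut).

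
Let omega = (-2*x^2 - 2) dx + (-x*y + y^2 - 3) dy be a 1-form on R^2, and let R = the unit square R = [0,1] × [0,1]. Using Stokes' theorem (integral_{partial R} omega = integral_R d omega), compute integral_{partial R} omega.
integral_(partial R) omega = -1/2

Stokes: integral_partial_R omega = integral_R d omega with d omega = (∂Q/∂x - ∂P/∂y) dx ∧ dy.
  ∂Q/∂x = -y
  ∂P/∂y = 0
  integrand = ∂Q/∂x - ∂P/∂y = -y.
Integrating over R: integral_0^1 integral_0^1 (-y) dx dy = -1/2.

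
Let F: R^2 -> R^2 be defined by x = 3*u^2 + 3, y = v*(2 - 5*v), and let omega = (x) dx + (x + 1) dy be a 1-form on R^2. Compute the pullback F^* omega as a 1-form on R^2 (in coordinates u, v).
F^* omega = (18*u*(u^2 + 1)) du + (-30*u^2*v + 6*u^2 - 40*v + 8) dv

Using F^*(f dg) = (f ∘ F) d(g ∘ F), substitute each coordinate x_i by F_i(u, v) in f_i, and replace dx_i by d F_i = (∂F_i/∂u) du + (∂F_i/∂v) dv.
  For the x component: f_1(F) = 3*u^2 + 3; d F_1 = (6*u) du + (0) dv
  For the y component: f_2(F) = 3*u^2 + 4; d F_2 = (0) du + (2 - 10*v) dv
Combining and collecting du, dv coefficients:
  coeff of du: 18*u*(u^2 + 1)
  coeff of dv: -30*u^2*v + 6*u^2 - 40*v + 8
F^* omega = (18*u*(u^2 + 1)) du + (-30*u^2*v + 6*u^2 - 40*v + 8) dv.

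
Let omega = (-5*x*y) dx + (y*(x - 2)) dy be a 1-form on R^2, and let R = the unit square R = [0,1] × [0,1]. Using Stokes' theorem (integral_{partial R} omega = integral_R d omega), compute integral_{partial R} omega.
integral_(partial R) omega = 3

Stokes: integral_partial_R omega = integral_R d omega with d omega = (∂Q/∂x - ∂P/∂y) dx ∧ dy.
  ∂Q/∂x = y
  ∂P/∂y = -5*x
  integrand = ∂Q/∂x - ∂P/∂y = 5*x + y.
Integrating over R: integral_0^1 integral_0^1 (5*x + y) dx dy = 3.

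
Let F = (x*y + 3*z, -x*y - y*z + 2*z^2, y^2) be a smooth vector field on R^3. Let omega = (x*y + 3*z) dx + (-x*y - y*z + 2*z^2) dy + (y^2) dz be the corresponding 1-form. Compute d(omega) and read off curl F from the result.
d(omega) = (3*y - 4*z) dy ∧ dz + (3) dz ∧ dx + (-x - y) dx ∧ dy; curl F = (3*y - 4*z, 3, -x - y)

d omega = sum_{i<j} (∂f_j/∂x_i - ∂f_i/∂x_j) dx_i ∧ dx_j. Under the identification (dy ∧ dz, dz ∧ dx, dx ∧ dy) ↔ (e_x, e_y, e_z), the coefficients are exactly the components of curl F. Compute:
  ∂R/∂y - ∂Q/∂z = (2*y) - (-y + 4*z) = 3*y - 4*z
  ∂P/∂z - ∂R/∂x = (3) - (0) = 3
  ∂Q/∂x - ∂P/∂y = (-y) - (x) = -x - y.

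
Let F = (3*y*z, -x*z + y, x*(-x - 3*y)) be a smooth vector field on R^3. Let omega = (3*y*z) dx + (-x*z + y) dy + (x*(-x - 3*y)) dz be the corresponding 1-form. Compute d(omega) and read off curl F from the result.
d(omega) = (-2*x) dy ∧ dz + (2*x + 6*y) dz ∧ dx + (-4*z) dx ∧ dy; curl F = (-2*x, 2*x + 6*y, -4*z)

d omega = sum_{i<j} (∂f_j/∂x_i - ∂f_i/∂x_j) dx_i ∧ dx_j. Under the identification (dy ∧ dz, dz ∧ dx, dx ∧ dy) ↔ (e_x, e_y, e_z), the coefficients are exactly the components of curl F. Compute:
  ∂R/∂y - ∂Q/∂z = (-3*x) - (-x) = -2*x
  ∂P/∂z - ∂R/∂x = (3*y) - (-2*x - 3*y) = 2*x + 6*y
  ∂Q/∂x - ∂P/∂y = (-z) - (3*z) = -4*z.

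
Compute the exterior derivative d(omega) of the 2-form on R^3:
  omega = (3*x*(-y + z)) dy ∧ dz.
d(omega) = (-3*y + 3*z) dx ∧ dy ∧ dz

For a 2-form omega = sum_{i<j} g_{ij} dx_i ∧ dx_j, the exterior derivative is
  d(omega) = sum_{i<j} d(g_{ij}) ∧ dx_i ∧ dx_j = sum_{i<j, k} (∂g_{ij}/∂x_k) dx_k ∧ dx_i ∧ dx_j.
Expand each term, using dx_k ∧ dx_i ∧ dx_j = sgn(permutation) dx_{(a)} ∧ dx_{(b)} ∧ dx_{(c)} with (a < b < c) sorted:
  d(3*x*(-y + z)) includes (∂/∂x)(3*x*(-y + z)) dx = (-3*y + 3*z) dx, which multiplied by dy ∧ dz gives (-3*y + 3*z) dx ∧ dy ∧ dz
Collecting like 3-forms: d(omega) = (-3*y + 3*z) dx ∧ dy ∧ dz.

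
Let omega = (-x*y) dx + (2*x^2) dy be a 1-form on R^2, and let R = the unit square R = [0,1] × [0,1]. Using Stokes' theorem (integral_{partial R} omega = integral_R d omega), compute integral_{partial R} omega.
integral_(partial R) omega = 5/2

Stokes: integral_partial_R omega = integral_R d omega with d omega = (∂Q/∂x - ∂P/∂y) dx ∧ dy.
  ∂Q/∂x = 4*x
  ∂P/∂y = -x
  integrand = ∂Q/∂x - ∂P/∂y = 5*x.
Integrating over R: integral_0^1 integral_0^1 (5*x) dx dy = 5/2.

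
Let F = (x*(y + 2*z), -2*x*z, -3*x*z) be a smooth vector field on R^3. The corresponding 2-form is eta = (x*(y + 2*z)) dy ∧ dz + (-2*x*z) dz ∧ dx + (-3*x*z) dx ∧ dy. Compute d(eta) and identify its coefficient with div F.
d(eta) = (-3*x + y + 2*z) dx ∧ dy ∧ dz; div F = -3*x + y + 2*z

For a 2-form in R^3 of the form above, applying d gives a 3-form with coefficient ∂P/∂x + ∂Q/∂y + ∂R/∂z:
  ∂P/∂x = y + 2*z
  ∂Q/∂y = 0
  ∂R/∂z = -3*x
Sum = -3*x + y + 2*z, which is exactly div F.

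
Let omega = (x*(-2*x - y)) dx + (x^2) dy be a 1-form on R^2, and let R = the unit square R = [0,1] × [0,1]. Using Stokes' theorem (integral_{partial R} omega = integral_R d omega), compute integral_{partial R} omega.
integral_(partial R) omega = 3/2

Stokes: integral_partial_R omega = integral_R d omega with d omega = (∂Q/∂x - ∂P/∂y) dx ∧ dy.
  ∂Q/∂x = 2*x
  ∂P/∂y = -x
  integrand = ∂Q/∂x - ∂P/∂y = 3*x.
Integrating over R: integral_0^1 integral_0^1 (3*x) dx dy = 3/2.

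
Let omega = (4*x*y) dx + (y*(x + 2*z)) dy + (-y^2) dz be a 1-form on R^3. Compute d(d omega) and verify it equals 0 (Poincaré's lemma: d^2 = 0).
d(d omega) = 0

Step 1: d omega = sum_{i<j} (∂f_j/∂x_i - ∂f_i/∂x_j) dx_i ∧ dx_j:
  coeff of dx ∧ dy: -4*x + y
  coeff of dx ∧ dz: 0
  coeff of dy ∧ dz: -4*y
Step 2: Apply d again to each 2-form coefficient. The only possible 3-form in R^3 is dx ∧ dy ∧ dz, with coefficient
  ∂(coeff of dy∧dz)/∂x - ∂(coeff of dx∧dz)/∂y + ∂(coeff of dx∧dy)/∂z
  = ∂/∂x (-4*y) - ∂/∂y (0) + ∂/∂z (-4*x + y).
Each of these terms simplifies to sums of mixed partials that cancel in pairs. The result is 0 (by equality of mixed partials for smooth functions — Schwarz / Clairaut).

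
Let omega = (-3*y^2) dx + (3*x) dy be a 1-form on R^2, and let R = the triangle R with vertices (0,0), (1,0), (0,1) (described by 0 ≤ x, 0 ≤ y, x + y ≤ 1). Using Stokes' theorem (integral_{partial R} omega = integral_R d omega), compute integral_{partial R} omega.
integral_(partial R) omega = 5/2

Stokes: integral_partial_R omega = integral_R d omega with d omega = (∂Q/∂x - ∂P/∂y) dx ∧ dy.
  ∂Q/∂x = 3
  ∂P/∂y = -6*y
  integrand = ∂Q/∂x - ∂P/∂y = 6*y + 3.
Integrating over R: integral_0^1 integral_0^{1-x} (6*y + 3) dy dx = 5/2.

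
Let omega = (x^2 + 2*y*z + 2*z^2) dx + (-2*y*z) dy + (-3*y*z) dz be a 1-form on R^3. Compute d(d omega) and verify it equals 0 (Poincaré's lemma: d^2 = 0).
d(d omega) = 0

Step 1: d omega = sum_{i<j} (∂f_j/∂x_i - ∂f_i/∂x_j) dx_i ∧ dx_j:
  coeff of dx ∧ dy: -2*z
  coeff of dx ∧ dz: -2*y - 4*z
  coeff of dy ∧ dz: 2*y - 3*z
Step 2: Apply d again to each 2-form coefficient. The only possible 3-form in R^3 is dx ∧ dy ∧ dz, with coefficient
  ∂(coeff of dy∧dz)/∂x - ∂(coeff of dx∧dz)/∂y + ∂(coeff of dx∧dy)/∂z
  = ∂/∂x (2*y - 3*z) - ∂/∂y (-2*y - 4*z) + ∂/∂z (-2*z).
Each of these terms simplifies to sums of mixed partials that cancel in pairs. The result is 0 (by equality of mixed partials for smooth functions — Schwarz / Clairaut).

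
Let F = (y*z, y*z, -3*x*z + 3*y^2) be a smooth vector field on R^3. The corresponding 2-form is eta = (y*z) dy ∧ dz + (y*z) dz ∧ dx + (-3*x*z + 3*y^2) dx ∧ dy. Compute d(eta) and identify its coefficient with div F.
d(eta) = (-3*x + z) dx ∧ dy ∧ dz; div F = -3*x + z

For a 2-form in R^3 of the form above, applying d gives a 3-form with coefficient ∂P/∂x + ∂Q/∂y + ∂R/∂z:
  ∂P/∂x = 0
  ∂Q/∂y = z
  ∂R/∂z = -3*x
Sum = -3*x + z, which is exactly div F.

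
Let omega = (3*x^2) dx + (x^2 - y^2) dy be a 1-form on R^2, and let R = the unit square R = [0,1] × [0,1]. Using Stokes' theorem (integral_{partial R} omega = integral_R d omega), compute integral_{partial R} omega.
integral_(partial R) omega = 1

Stokes: integral_partial_R omega = integral_R d omega with d omega = (∂Q/∂x - ∂P/∂y) dx ∧ dy.
  ∂Q/∂x = 2*x
  ∂P/∂y = 0
  integrand = ∂Q/∂x - ∂P/∂y = 2*x.
Integrating over R: integral_0^1 integral_0^1 (2*x) dx dy = 1.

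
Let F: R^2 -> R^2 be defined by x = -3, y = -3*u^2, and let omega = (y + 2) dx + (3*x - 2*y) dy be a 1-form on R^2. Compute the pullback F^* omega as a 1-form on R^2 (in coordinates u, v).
F^* omega = (-36*u^3 + 54*u) du

Using F^*(f dg) = (f ∘ F) d(g ∘ F), substitute each coordinate x_i by F_i(u, v) in f_i, and replace dx_i by d F_i = (∂F_i/∂u) du + (∂F_i/∂v) dv.
  For the x component: f_1(F) = 2 - 3*u^2; d F_1 = (0) du + (0) dv
  For the y component: f_2(F) = 6*u^2 - 9; d F_2 = (-6*u) du + (0) dv
Combining and collecting du, dv coefficients:
  coeff of du: -36*u^3 + 54*u
  coeff of dv: 0
F^* omega = (-36*u^3 + 54*u) du.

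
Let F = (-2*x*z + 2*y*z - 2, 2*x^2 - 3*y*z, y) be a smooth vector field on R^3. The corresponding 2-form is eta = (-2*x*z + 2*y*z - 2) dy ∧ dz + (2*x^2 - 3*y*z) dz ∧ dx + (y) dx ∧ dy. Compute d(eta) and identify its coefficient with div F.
d(eta) = (-5*z) dx ∧ dy ∧ dz; div F = -5*z

For a 2-form in R^3 of the form above, applying d gives a 3-form with coefficient ∂P/∂x + ∂Q/∂y + ∂R/∂z:
  ∂P/∂x = -2*z
  ∂Q/∂y = -3*z
  ∂R/∂z = 0
Sum = -5*z, which is exactly div F.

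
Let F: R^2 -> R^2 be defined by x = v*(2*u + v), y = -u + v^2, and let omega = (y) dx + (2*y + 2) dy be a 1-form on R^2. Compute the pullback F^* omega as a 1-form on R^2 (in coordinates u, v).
F^* omega = (-2*u*v + 2*u + 2*v^3 - 2*v^2 - 2) du + (-2*u^2 + 2*u*v^2 - 6*u*v + 6*v^3 + 4*v) dv

Using F^*(f dg) = (f ∘ F) d(g ∘ F), substitute each coordinate x_i by F_i(u, v) in f_i, and replace dx_i by d F_i = (∂F_i/∂u) du + (∂F_i/∂v) dv.
  For the x component: f_1(F) = -u + v^2; d F_1 = (2*v) du + (2*u + 2*v) dv
  For the y component: f_2(F) = -2*u + 2*v^2 + 2; d F_2 = (-1) du + (2*v) dv
Combining and collecting du, dv coefficients:
  coeff of du: -2*u*v + 2*u + 2*v^3 - 2*v^2 - 2
  coeff of dv: -2*u^2 + 2*u*v^2 - 6*u*v + 6*v^3 + 4*v
F^* omega = (-2*u*v + 2*u + 2*v^3 - 2*v^2 - 2) du + (-2*u^2 + 2*u*v^2 - 6*u*v + 6*v^3 + 4*v) dv.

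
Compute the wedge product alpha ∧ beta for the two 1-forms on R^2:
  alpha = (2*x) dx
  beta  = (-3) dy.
alpha ∧ beta = (-6*x) dx ∧ dy

Distribute the wedge, using dx_i ∧ dx_j = -dx_j ∧ dx_i and dx_i ∧ dx_i = 0. For each pair (i, j) with i < j, the coefficient of dx_i ∧ dx_j in alpha ∧ beta is (alpha_i * beta_j - alpha_j * beta_i). Collecting: alpha ∧ beta = (-6*x) dx ∧ dy.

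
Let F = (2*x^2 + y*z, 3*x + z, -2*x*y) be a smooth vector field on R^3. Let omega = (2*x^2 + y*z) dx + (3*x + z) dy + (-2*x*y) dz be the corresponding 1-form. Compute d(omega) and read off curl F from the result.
d(omega) = (-2*x - 1) dy ∧ dz + (3*y) dz ∧ dx + (3 - z) dx ∧ dy; curl F = (-2*x - 1, 3*y, 3 - z)

d omega = sum_{i<j} (∂f_j/∂x_i - ∂f_i/∂x_j) dx_i ∧ dx_j. Under the identification (dy ∧ dz, dz ∧ dx, dx ∧ dy) ↔ (e_x, e_y, e_z), the coefficients are exactly the components of curl F. Compute:
  ∂R/∂y - ∂Q/∂z = (-2*x) - (1) = -2*x - 1
  ∂P/∂z - ∂R/∂x = (y) - (-2*y) = 3*y
  ∂Q/∂x - ∂P/∂y = (3) - (z) = 3 - z.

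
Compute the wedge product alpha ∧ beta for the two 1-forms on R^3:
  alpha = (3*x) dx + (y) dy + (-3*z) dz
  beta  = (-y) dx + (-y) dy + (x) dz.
alpha ∧ beta = (y*(-3*x + y)) dx ∧ dy + (3*x^2 - 3*y*z) dx ∧ dz + (y*(x - 3*z)) dy ∧ dz

Distribute the wedge, using dx_i ∧ dx_j = -dx_j ∧ dx_i and dx_i ∧ dx_i = 0. For each pair (i, j) with i < j, the coefficient of dx_i ∧ dx_j in alpha ∧ beta is (alpha_i * beta_j - alpha_j * beta_i). Collecting: alpha ∧ beta = (y*(-3*x + y)) dx ∧ dy + (3*x^2 - 3*y*z) dx ∧ dz + (y*(x - 3*z)) dy ∧ dz.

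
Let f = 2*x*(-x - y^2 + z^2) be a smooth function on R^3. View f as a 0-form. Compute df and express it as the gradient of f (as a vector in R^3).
df = (-4*x - 2*y^2 + 2*z^2) dx + (-4*x*y) dy + (4*x*z) dz; grad f = (-4*x - 2*y^2 + 2*z^2, -4*x*y, 4*x*z)

For a 0-form f, d f = (∂f/∂x) dx + (∂f/∂y) dy + (∂f/∂z) dz. The components of the vector representation are exactly the entries of grad f in Cartesian coordinates:
  ∂f/∂x = -4*x - 2*y^2 + 2*z^2
  ∂f/∂y = -4*x*y
  ∂f/∂z = 4*x*z.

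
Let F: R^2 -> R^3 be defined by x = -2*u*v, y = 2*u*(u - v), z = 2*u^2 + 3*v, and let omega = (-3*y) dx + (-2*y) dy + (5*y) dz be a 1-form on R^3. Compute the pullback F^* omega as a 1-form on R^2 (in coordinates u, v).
F^* omega = (4*u*(6*u^2 - u*v - 5*v^2)) du + (10*u*(2*u^2 - 2*u*v + 3*u - 3*v)) dv

Using F^*(f dg) = (f ∘ F) d(g ∘ F), substitute each coordinate x_i by F_i(u, v) in f_i, and replace dx_i by d F_i = (∂F_i/∂u) du + (∂F_i/∂v) dv.
  For the x component: f_1(F) = 6*u*(-u + v); d F_1 = (-2*v) du + (-2*u) dv
  For the y component: f_2(F) = 4*u*(-u + v); d F_2 = (4*u - 2*v) du + (-2*u) dv
  For the z component: f_3(F) = 10*u*(u - v); d F_3 = (4*u) du + (3) dv
Combining and collecting du, dv coefficients:
  coeff of du: 4*u*(6*u^2 - u*v - 5*v^2)
  coeff of dv: 10*u*(2*u^2 - 2*u*v + 3*u - 3*v)
F^* omega = (4*u*(6*u^2 - u*v - 5*v^2)) du + (10*u*(2*u^2 - 2*u*v + 3*u - 3*v)) dv.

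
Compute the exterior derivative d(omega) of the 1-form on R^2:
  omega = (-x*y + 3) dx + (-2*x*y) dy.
d(omega) = (x - 2*y) dx ∧ dy

For a 1-form omega = sum_i f_i dx_i, the exterior derivative is
  d(omega) = sum_{i < j} (∂f_j/∂x_i - ∂f_i/∂x_j) dx_i ∧ dx_j.
  coefficient of dx ∧ dy: ∂f_2/∂x - ∂f_1/∂y = ∂(-2*x*y)/∂x - ∂(-x*y + 3)/∂y = x - 2*y
Assembling: d(omega) = (x - 2*y) dx ∧ dy.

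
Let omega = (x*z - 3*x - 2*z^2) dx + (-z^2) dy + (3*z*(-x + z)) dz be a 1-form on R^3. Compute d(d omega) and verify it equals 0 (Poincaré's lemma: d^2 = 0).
d(d omega) = 0

Step 1: d omega = sum_{i<j} (∂f_j/∂x_i - ∂f_i/∂x_j) dx_i ∧ dx_j:
  coeff of dx ∧ dy: 0
  coeff of dx ∧ dz: -x + z
  coeff of dy ∧ dz: 2*z
Step 2: Apply d again to each 2-form coefficient. The only possible 3-form in R^3 is dx ∧ dy ∧ dz, with coefficient
  ∂(coeff of dy∧dz)/∂x - ∂(coeff of dx∧dz)/∂y + ∂(coeff of dx∧dy)/∂z
  = ∂/∂x (2*z) - ∂/∂y (-x + z) + ∂/∂z (0).
Each of these terms simplifies to sums of mixed partials that cancel in pairs. The result is 0 (by equality of mixed partials for smooth functions — Schwarz / Clairaut).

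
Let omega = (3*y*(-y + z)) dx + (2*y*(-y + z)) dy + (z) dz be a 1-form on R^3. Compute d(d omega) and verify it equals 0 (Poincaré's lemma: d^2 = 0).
d(d omega) = 0

Step 1: d omega = sum_{i<j} (∂f_j/∂x_i - ∂f_i/∂x_j) dx_i ∧ dx_j:
  coeff of dx ∧ dy: 6*y - 3*z
  coeff of dx ∧ dz: -3*y
  coeff of dy ∧ dz: -2*y
Step 2: Apply d again to each 2-form coefficient. The only possible 3-form in R^3 is dx ∧ dy ∧ dz, with coefficient
  ∂(coeff of dy∧dz)/∂x - ∂(coeff of dx∧dz)/∂y + ∂(coeff of dx∧dy)/∂z
  = ∂/∂x (-2*y) - ∂/∂y (-3*y) + ∂/∂z (6*y - 3*z).
Each of these terms simplifies to sums of mixed partials that cancel in pairs. The result is 0 (by equality of mixed partials for smooth functions — Schwarz / Clairaut).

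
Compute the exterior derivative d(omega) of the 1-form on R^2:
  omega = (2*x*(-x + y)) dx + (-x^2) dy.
d(omega) = (-4*x) dx ∧ dy

For a 1-form omega = sum_i f_i dx_i, the exterior derivative is
  d(omega) = sum_{i < j} (∂f_j/∂x_i - ∂f_i/∂x_j) dx_i ∧ dx_j.
  coefficient of dx ∧ dy: ∂f_2/∂x - ∂f_1/∂y = ∂(-x^2)/∂x - ∂(2*x*(-x + y))/∂y = -4*x
Assembling: d(omega) = (-4*x) dx ∧ dy.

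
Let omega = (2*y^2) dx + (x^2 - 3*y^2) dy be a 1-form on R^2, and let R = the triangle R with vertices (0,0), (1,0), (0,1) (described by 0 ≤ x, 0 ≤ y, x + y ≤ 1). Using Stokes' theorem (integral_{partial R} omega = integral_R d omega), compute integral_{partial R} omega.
integral_(partial R) omega = -1/3

Stokes: integral_partial_R omega = integral_R d omega with d omega = (∂Q/∂x - ∂P/∂y) dx ∧ dy.
  ∂Q/∂x = 2*x
  ∂P/∂y = 4*y
  integrand = ∂Q/∂x - ∂P/∂y = 2*x - 4*y.
Integrating over R: integral_0^1 integral_0^{1-x} (2*x - 4*y) dy dx = -1/3.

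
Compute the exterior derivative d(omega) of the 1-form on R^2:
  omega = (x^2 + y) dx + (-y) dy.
d(omega) = (-1) dx ∧ dy

For a 1-form omega = sum_i f_i dx_i, the exterior derivative is
  d(omega) = sum_{i < j} (∂f_j/∂x_i - ∂f_i/∂x_j) dx_i ∧ dx_j.
  coefficient of dx ∧ dy: ∂f_2/∂x - ∂f_1/∂y = ∂(-y)/∂x - ∂(x^2 + y)/∂y = -1
Assembling: d(omega) = (-1) dx ∧ dy.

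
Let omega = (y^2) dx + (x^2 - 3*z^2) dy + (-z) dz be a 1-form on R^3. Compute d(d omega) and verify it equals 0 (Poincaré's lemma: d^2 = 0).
d(d omega) = 0

Step 1: d omega = sum_{i<j} (∂f_j/∂x_i - ∂f_i/∂x_j) dx_i ∧ dx_j:
  coeff of dx ∧ dy: 2*x - 2*y
  coeff of dx ∧ dz: 0
  coeff of dy ∧ dz: 6*z
Step 2: Apply d again to each 2-form coefficient. The only possible 3-form in R^3 is dx ∧ dy ∧ dz, with coefficient
  ∂(coeff of dy∧dz)/∂x - ∂(coeff of dx∧dz)/∂y + ∂(coeff of dx∧dy)/∂z
  = ∂/∂x (6*z) - ∂/∂y (0) + ∂/∂z (2*x - 2*y).
Each of these terms simplifies to sums of mixed partials that cancel in pairs. The result is 0 (by equality of mixed partials for smooth functions — Schwarz / Clairaut).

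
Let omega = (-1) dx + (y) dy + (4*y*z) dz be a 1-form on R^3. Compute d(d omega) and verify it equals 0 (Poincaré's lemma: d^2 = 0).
d(d omega) = 0

Step 1: d omega = sum_{i<j} (∂f_j/∂x_i - ∂f_i/∂x_j) dx_i ∧ dx_j:
  coeff of dx ∧ dy: 0
  coeff of dx ∧ dz: 0
  coeff of dy ∧ dz: 4*z
Step 2: Apply d again to each 2-form coefficient. The only possible 3-form in R^3 is dx ∧ dy ∧ dz, with coefficient
  ∂(coeff of dy∧dz)/∂x - ∂(coeff of dx∧dz)/∂y + ∂(coeff of dx∧dy)/∂z
  = ∂/∂x (4*z) - ∂/∂y (0) + ∂/∂z (0).
Each of these terms simplifies to sums of mixed partials that cancel in pairs. The result is 0 (by equality of mixed partials for smooth functions — Schwarz / Clairaut).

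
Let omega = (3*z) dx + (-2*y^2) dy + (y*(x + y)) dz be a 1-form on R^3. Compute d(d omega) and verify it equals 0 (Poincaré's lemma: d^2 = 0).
d(d omega) = 0

Step 1: d omega = sum_{i<j} (∂f_j/∂x_i - ∂f_i/∂x_j) dx_i ∧ dx_j:
  coeff of dx ∧ dy: 0
  coeff of dx ∧ dz: y - 3
  coeff of dy ∧ dz: x + 2*y
Step 2: Apply d again to each 2-form coefficient. The only possible 3-form in R^3 is dx ∧ dy ∧ dz, with coefficient
  ∂(coeff of dy∧dz)/∂x - ∂(coeff of dx∧dz)/∂y + ∂(coeff of dx∧dy)/∂z
  = ∂/∂x (x + 2*y) - ∂/∂y (y - 3) + ∂/∂z (0).
Each of these terms simplifies to sums of mixed partials that cancel in pairs. The result is 0 (by equality of mixed partials for smooth functions — Schwarz / Clairaut).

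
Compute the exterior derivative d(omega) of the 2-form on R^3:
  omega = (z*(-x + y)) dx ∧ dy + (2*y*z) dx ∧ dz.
d(omega) = (-x + y - 2*z) dx ∧ dy ∧ dz

For a 2-form omega = sum_{i<j} g_{ij} dx_i ∧ dx_j, the exterior derivative is
  d(omega) = sum_{i<j} d(g_{ij}) ∧ dx_i ∧ dx_j = sum_{i<j, k} (∂g_{ij}/∂x_k) dx_k ∧ dx_i ∧ dx_j.
Expand each term, using dx_k ∧ dx_i ∧ dx_j = sgn(permutation) dx_{(a)} ∧ dx_{(b)} ∧ dx_{(c)} with (a < b < c) sorted:
  d(z*(-x + y)) includes (∂/∂z)(z*(-x + y)) dz = (-x + y) dz, which multiplied by dx ∧ dy gives (-x + y) dx ∧ dy ∧ dz
  d(2*y*z) includes (∂/∂y)(2*y*z) dy = (2*z) dy, which multiplied by dx ∧ dz gives (-2*z) dx ∧ dy ∧ dz
Collecting like 3-forms: d(omega) = (-x + y - 2*z) dx ∧ dy ∧ dz.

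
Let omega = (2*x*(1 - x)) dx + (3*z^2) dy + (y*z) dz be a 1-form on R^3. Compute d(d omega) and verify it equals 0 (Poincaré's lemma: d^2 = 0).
d(d omega) = 0

Step 1: d omega = sum_{i<j} (∂f_j/∂x_i - ∂f_i/∂x_j) dx_i ∧ dx_j:
  coeff of dx ∧ dy: 0
  coeff of dx ∧ dz: 0
  coeff of dy ∧ dz: -5*z
Step 2: Apply d again to each 2-form coefficient. The only possible 3-form in R^3 is dx ∧ dy ∧ dz, with coefficient
  ∂(coeff of dy∧dz)/∂x - ∂(coeff of dx∧dz)/∂y + ∂(coeff of dx∧dy)/∂z
  = ∂/∂x (-5*z) - ∂/∂y (0) + ∂/∂z (0).
Each of these terms simplifies to sums of mixed partials that cancel in pairs. The result is 0 (by equality of mixed partials for smooth functions — Schwarz / Clairaut).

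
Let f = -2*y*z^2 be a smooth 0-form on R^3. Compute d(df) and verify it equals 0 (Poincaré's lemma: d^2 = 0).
d(df) = 0

Step 1: df = sum_i (∂f/∂x_i) dx_i = (0) dx + (-2*z^2) dy + (-4*y*z) dz.
Step 2: Apply d again. Using the 1-form formula, the coefficient of dx ∧ dy in d(df) is ∂^2 f/∂x ∂y - ∂^2 f/∂y ∂x = (0) - (0) = 0 (equality of mixed partials for smooth f).
Similarly for dx ∧ dz and dy ∧ dz — all coefficients vanish. So d(df) = 0.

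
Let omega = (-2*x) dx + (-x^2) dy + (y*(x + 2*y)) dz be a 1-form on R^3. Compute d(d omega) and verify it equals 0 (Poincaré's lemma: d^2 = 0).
d(d omega) = 0

Step 1: d omega = sum_{i<j} (∂f_j/∂x_i - ∂f_i/∂x_j) dx_i ∧ dx_j:
  coeff of dx ∧ dy: -2*x
  coeff of dx ∧ dz: y
  coeff of dy ∧ dz: x + 4*y
Step 2: Apply d again to each 2-form coefficient. The only possible 3-form in R^3 is dx ∧ dy ∧ dz, with coefficient
  ∂(coeff of dy∧dz)/∂x - ∂(coeff of dx∧dz)/∂y + ∂(coeff of dx∧dy)/∂z
  = ∂/∂x (x + 4*y) - ∂/∂y (y) + ∂/∂z (-2*x).
Each of these terms simplifies to sums of mixed partials that cancel in pairs. The result is 0 (by equality of mixed partials for smooth functions — Schwarz / Clairaut).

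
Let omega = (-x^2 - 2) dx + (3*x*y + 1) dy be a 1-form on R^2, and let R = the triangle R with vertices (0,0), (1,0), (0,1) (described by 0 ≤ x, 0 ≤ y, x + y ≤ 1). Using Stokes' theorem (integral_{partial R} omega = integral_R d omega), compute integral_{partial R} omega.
integral_(partial R) omega = 1/2

Stokes: integral_partial_R omega = integral_R d omega with d omega = (∂Q/∂x - ∂P/∂y) dx ∧ dy.
  ∂Q/∂x = 3*y
  ∂P/∂y = 0
  integrand = ∂Q/∂x - ∂P/∂y = 3*y.
Integrating over R: integral_0^1 integral_0^{1-x} (3*y) dy dx = 1/2.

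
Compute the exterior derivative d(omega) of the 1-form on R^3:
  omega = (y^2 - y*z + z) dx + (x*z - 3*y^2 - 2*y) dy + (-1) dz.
d(omega) = (-2*y + 2*z) dx ∧ dy + (y - 1) dx ∧ dz + (-x) dy ∧ dz

For a 1-form omega = sum_i f_i dx_i, the exterior derivative is
  d(omega) = sum_{i < j} (∂f_j/∂x_i - ∂f_i/∂x_j) dx_i ∧ dx_j.
  coefficient of dx ∧ dy: ∂f_2/∂x - ∂f_1/∂y = ∂(x*z - 3*y^2 - 2*y)/∂x - ∂(y^2 - y*z + z)/∂y = -2*y + 2*z
  coefficient of dx ∧ dz: ∂f_3/∂x - ∂f_1/∂z = ∂(-1)/∂x - ∂(y^2 - y*z + z)/∂z = y - 1
  coefficient of dy ∧ dz: ∂f_3/∂y - ∂f_2/∂z = ∂(-1)/∂y - ∂(x*z - 3*y^2 - 2*y)/∂z = -x
Assembling: d(omega) = (-2*y + 2*z) dx ∧ dy + (y - 1) dx ∧ dz + (-x) dy ∧ dz.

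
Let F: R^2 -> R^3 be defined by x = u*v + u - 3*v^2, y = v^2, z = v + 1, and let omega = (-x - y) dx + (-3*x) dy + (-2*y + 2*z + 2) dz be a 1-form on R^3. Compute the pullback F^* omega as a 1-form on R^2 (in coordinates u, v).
F^* omega = (-u*v^2 - 2*u*v - u + 2*v^3 + 2*v^2) du + (-u^2*v - u^2 + 2*u*v^2 + 6*v^3 - 2*v^2 + 2*v + 4) dv

Using F^*(f dg) = (f ∘ F) d(g ∘ F), substitute each coordinate x_i by F_i(u, v) in f_i, and replace dx_i by d F_i = (∂F_i/∂u) du + (∂F_i/∂v) dv.
  For the x component: f_1(F) = -u*v - u + 2*v^2; d F_1 = (v + 1) du + (u - 6*v) dv
  For the y component: f_2(F) = -3*u*v - 3*u + 9*v^2; d F_2 = (0) du + (2*v) dv
  For the z component: f_3(F) = -2*v^2 + 2*v + 4; d F_3 = (0) du + (1) dv
Combining and collecting du, dv coefficients:
  coeff of du: -u*v^2 - 2*u*v - u + 2*v^3 + 2*v^2
  coeff of dv: -u^2*v - u^2 + 2*u*v^2 + 6*v^3 - 2*v^2 + 2*v + 4
F^* omega = (-u*v^2 - 2*u*v - u + 2*v^3 + 2*v^2) du + (-u^2*v - u^2 + 2*u*v^2 + 6*v^3 - 2*v^2 + 2*v + 4) dv.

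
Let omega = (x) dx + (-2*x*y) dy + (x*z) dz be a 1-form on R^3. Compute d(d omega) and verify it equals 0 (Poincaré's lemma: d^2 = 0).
d(d omega) = 0

Step 1: d omega = sum_{i<j} (∂f_j/∂x_i - ∂f_i/∂x_j) dx_i ∧ dx_j:
  coeff of dx ∧ dy: -2*y
  coeff of dx ∧ dz: z
  coeff of dy ∧ dz: 0
Step 2: Apply d again to each 2-form coefficient. The only possible 3-form in R^3 is dx ∧ dy ∧ dz, with coefficient
  ∂(coeff of dy∧dz)/∂x - ∂(coeff of dx∧dz)/∂y + ∂(coeff of dx∧dy)/∂z
  = ∂/∂x (0) - ∂/∂y (z) + ∂/∂z (-2*y).
Each of these terms simplifies to sums of mixed partials that cancel in pairs. The result is 0 (by equality of mixed partials for smooth functions — Schwarz / Clairaut).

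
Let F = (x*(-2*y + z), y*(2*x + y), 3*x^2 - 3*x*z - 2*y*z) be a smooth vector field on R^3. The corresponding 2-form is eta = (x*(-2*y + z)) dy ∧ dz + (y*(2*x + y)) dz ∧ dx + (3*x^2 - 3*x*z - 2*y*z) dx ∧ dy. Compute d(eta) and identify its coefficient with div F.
d(eta) = (-x - 2*y + z) dx ∧ dy ∧ dz; div F = -x - 2*y + z

For a 2-form in R^3 of the form above, applying d gives a 3-form with coefficient ∂P/∂x + ∂Q/∂y + ∂R/∂z:
  ∂P/∂x = -2*y + z
  ∂Q/∂y = 2*x + 2*y
  ∂R/∂z = -3*x - 2*y
Sum = -x - 2*y + z, which is exactly div F.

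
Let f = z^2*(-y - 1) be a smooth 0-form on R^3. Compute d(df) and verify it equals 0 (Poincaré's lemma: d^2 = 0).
d(df) = 0

Step 1: df = sum_i (∂f/∂x_i) dx_i = (0) dx + (-z^2) dy + (2*z*(-y - 1)) dz.
Step 2: Apply d again. Using the 1-form formula, the coefficient of dx ∧ dy in d(df) is ∂^2 f/∂x ∂y - ∂^2 f/∂y ∂x = (0) - (0) = 0 (equality of mixed partials for smooth f).
Similarly for dx ∧ dz and dy ∧ dz — all coefficients vanish. So d(df) = 0.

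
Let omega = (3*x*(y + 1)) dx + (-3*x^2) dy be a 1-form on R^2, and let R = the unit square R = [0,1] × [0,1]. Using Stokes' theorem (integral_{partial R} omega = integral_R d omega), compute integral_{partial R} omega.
integral_(partial R) omega = -9/2

Stokes: integral_partial_R omega = integral_R d omega with d omega = (∂Q/∂x - ∂P/∂y) dx ∧ dy.
  ∂Q/∂x = -6*x
  ∂P/∂y = 3*x
  integrand = ∂Q/∂x - ∂P/∂y = -9*x.
Integrating over R: integral_0^1 integral_0^1 (-9*x) dx dy = -9/2.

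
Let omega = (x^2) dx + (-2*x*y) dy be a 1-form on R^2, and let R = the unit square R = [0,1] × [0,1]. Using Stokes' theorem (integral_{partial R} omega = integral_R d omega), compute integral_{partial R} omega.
integral_(partial R) omega = -1

Stokes: integral_partial_R omega = integral_R d omega with d omega = (∂Q/∂x - ∂P/∂y) dx ∧ dy.
  ∂Q/∂x = -2*y
  ∂P/∂y = 0
  integrand = ∂Q/∂x - ∂P/∂y = -2*y.
Integrating over R: integral_0^1 integral_0^1 (-2*y) dx dy = -1.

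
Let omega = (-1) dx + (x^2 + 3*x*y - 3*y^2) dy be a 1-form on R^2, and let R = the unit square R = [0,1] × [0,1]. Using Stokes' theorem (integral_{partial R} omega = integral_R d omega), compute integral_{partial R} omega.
integral_(partial R) omega = 5/2

Stokes: integral_partial_R omega = integral_R d omega with d omega = (∂Q/∂x - ∂P/∂y) dx ∧ dy.
  ∂Q/∂x = 2*x + 3*y
  ∂P/∂y = 0
  integrand = ∂Q/∂x - ∂P/∂y = 2*x + 3*y.
Integrating over R: integral_0^1 integral_0^1 (2*x + 3*y) dx dy = 5/2.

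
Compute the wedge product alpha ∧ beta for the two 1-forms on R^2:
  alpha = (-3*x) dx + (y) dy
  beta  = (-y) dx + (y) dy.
alpha ∧ beta = (y*(-3*x + y)) dx ∧ dy

Distribute the wedge, using dx_i ∧ dx_j = -dx_j ∧ dx_i and dx_i ∧ dx_i = 0. For each pair (i, j) with i < j, the coefficient of dx_i ∧ dx_j in alpha ∧ beta is (alpha_i * beta_j - alpha_j * beta_i). Collecting: alpha ∧ beta = (y*(-3*x + y)) dx ∧ dy.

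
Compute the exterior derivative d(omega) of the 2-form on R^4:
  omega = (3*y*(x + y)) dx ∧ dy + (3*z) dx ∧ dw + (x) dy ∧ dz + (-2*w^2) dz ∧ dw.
d(omega) = (-3) dx ∧ dz ∧ dw + (1) dx ∧ dy ∧ dz

For a 2-form omega = sum_{i<j} g_{ij} dx_i ∧ dx_j, the exterior derivative is
  d(omega) = sum_{i<j} d(g_{ij}) ∧ dx_i ∧ dx_j = sum_{i<j, k} (∂g_{ij}/∂x_k) dx_k ∧ dx_i ∧ dx_j.
Expand each term, using dx_k ∧ dx_i ∧ dx_j = sgn(permutation) dx_{(a)} ∧ dx_{(b)} ∧ dx_{(c)} with (a < b < c) sorted:
  d(3*z) includes (∂/∂z)(3*z) dz = (3) dz, which multiplied by dx ∧ dw gives (-3) dx ∧ dz ∧ dw
  d(x) includes (∂/∂x)(x) dx = (1) dx, which multiplied by dy ∧ dz gives (1) dx ∧ dy ∧ dz
Collecting like 3-forms: d(omega) = (-3) dx ∧ dz ∧ dw + (1) dx ∧ dy ∧ dz.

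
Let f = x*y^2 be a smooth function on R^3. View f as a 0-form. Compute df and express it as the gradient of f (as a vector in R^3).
df = (y^2) dx + (2*x*y) dy + (0) dz; grad f = (y^2, 2*x*y, 0)

For a 0-form f, d f = (∂f/∂x) dx + (∂f/∂y) dy + (∂f/∂z) dz. The components of the vector representation are exactly the entries of grad f in Cartesian coordinates:
  ∂f/∂x = y^2
  ∂f/∂y = 2*x*y
  ∂f/∂z = 0.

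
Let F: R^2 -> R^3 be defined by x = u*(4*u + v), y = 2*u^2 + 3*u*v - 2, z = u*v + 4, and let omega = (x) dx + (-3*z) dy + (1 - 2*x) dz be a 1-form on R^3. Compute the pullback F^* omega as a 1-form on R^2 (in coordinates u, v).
F^* omega = (32*u^3 - 8*u^2*v - 10*u*v^2 - 48*u - 35*v) du + (u*(-4*u^2 - 10*u*v - 35)) dv

Using F^*(f dg) = (f ∘ F) d(g ∘ F), substitute each coordinate x_i by F_i(u, v) in f_i, and replace dx_i by d F_i = (∂F_i/∂u) du + (∂F_i/∂v) dv.
  For the x component: f_1(F) = u*(4*u + v); d F_1 = (8*u + v) du + (u) dv
  For the y component: f_2(F) = -3*u*v - 12; d F_2 = (4*u + 3*v) du + (3*u) dv
  For the z component: f_3(F) = -8*u^2 - 2*u*v + 1; d F_3 = (v) du + (u) dv
Combining and collecting du, dv coefficients:
  coeff of du: 32*u^3 - 8*u^2*v - 10*u*v^2 - 48*u - 35*v
  coeff of dv: u*(-4*u^2 - 10*u*v - 35)
F^* omega = (32*u^3 - 8*u^2*v - 10*u*v^2 - 48*u - 35*v) du + (u*(-4*u^2 - 10*u*v - 35)) dv.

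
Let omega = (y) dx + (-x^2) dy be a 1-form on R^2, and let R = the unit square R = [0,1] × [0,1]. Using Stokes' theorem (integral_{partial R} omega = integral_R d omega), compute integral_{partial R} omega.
integral_(partial R) omega = -2

Stokes: integral_partial_R omega = integral_R d omega with d omega = (∂Q/∂x - ∂P/∂y) dx ∧ dy.
  ∂Q/∂x = -2*x
  ∂P/∂y = 1
  integrand = ∂Q/∂x - ∂P/∂y = -2*x - 1.
Integrating over R: integral_0^1 integral_0^1 (-2*x - 1) dx dy = -2.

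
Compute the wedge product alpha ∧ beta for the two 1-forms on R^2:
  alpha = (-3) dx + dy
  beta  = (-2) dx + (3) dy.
alpha ∧ beta = (-7) dx ∧ dy

Distribute the wedge, using dx_i ∧ dx_j = -dx_j ∧ dx_i and dx_i ∧ dx_i = 0. For each pair (i, j) with i < j, the coefficient of dx_i ∧ dx_j in alpha ∧ beta is (alpha_i * beta_j - alpha_j * beta_i). Collecting: alpha ∧ beta = (-7) dx ∧ dy.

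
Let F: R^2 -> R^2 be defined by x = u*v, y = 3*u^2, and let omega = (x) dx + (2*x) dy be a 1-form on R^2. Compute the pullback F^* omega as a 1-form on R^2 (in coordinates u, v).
F^* omega = (u*v*(12*u + v)) du + (u^2*v) dv

Using F^*(f dg) = (f ∘ F) d(g ∘ F), substitute each coordinate x_i by F_i(u, v) in f_i, and replace dx_i by d F_i = (∂F_i/∂u) du + (∂F_i/∂v) dv.
  For the x component: f_1(F) = u*v; d F_1 = (v) du + (u) dv
  For the y component: f_2(F) = 2*u*v; d F_2 = (6*u) du + (0) dv
Combining and collecting du, dv coefficients:
  coeff of du: u*v*(12*u + v)
  coeff of dv: u^2*v
F^* omega = (u*v*(12*u + v)) du + (u^2*v) dv.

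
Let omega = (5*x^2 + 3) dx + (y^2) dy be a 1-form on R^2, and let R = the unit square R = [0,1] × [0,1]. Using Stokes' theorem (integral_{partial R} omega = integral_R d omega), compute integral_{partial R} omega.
integral_(partial R) omega = 0

Stokes: integral_partial_R omega = integral_R d omega with d omega = (∂Q/∂x - ∂P/∂y) dx ∧ dy.
  ∂Q/∂x = 0
  ∂P/∂y = 0
  integrand = ∂Q/∂x - ∂P/∂y = 0.
Integrating over R: integral_0^1 integral_0^1 (0) dx dy = 0.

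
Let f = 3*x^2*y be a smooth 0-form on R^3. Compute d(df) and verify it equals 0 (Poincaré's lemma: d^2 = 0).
d(df) = 0

Step 1: df = sum_i (∂f/∂x_i) dx_i = (6*x*y) dx + (3*x^2) dy + (0) dz.
Step 2: Apply d again. Using the 1-form formula, the coefficient of dx ∧ dy in d(df) is ∂^2 f/∂x ∂y - ∂^2 f/∂y ∂x = (6*x) - (6*x) = 0 (equality of mixed partials for smooth f).
Similarly for dx ∧ dz and dy ∧ dz — all coefficients vanish. So d(df) = 0.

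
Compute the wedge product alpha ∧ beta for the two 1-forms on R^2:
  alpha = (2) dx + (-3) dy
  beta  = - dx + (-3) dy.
alpha ∧ beta = (-9) dx ∧ dy

Distribute the wedge, using dx_i ∧ dx_j = -dx_j ∧ dx_i and dx_i ∧ dx_i = 0. For each pair (i, j) with i < j, the coefficient of dx_i ∧ dx_j in alpha ∧ beta is (alpha_i * beta_j - alpha_j * beta_i). Collecting: alpha ∧ beta = (-9) dx ∧ dy.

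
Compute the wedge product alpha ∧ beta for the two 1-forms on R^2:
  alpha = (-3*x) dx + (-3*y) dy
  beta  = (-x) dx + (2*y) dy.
alpha ∧ beta = (-9*x*y) dx ∧ dy

Distribute the wedge, using dx_i ∧ dx_j = -dx_j ∧ dx_i and dx_i ∧ dx_i = 0. For each pair (i, j) with i < j, the coefficient of dx_i ∧ dx_j in alpha ∧ beta is (alpha_i * beta_j - alpha_j * beta_i). Collecting: alpha ∧ beta = (-9*x*y) dx ∧ dy.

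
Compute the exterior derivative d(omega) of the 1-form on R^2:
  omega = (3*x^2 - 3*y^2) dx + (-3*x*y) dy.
d(omega) = (3*y) dx ∧ dy

For a 1-form omega = sum_i f_i dx_i, the exterior derivative is
  d(omega) = sum_{i < j} (∂f_j/∂x_i - ∂f_i/∂x_j) dx_i ∧ dx_j.
  coefficient of dx ∧ dy: ∂f_2/∂x - ∂f_1/∂y = ∂(-3*x*y)/∂x - ∂(3*x^2 - 3*y^2)/∂y = 3*y
Assembling: d(omega) = (3*y) dx ∧ dy.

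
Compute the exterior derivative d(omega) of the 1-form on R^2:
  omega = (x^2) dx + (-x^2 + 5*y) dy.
d(omega) = (-2*x) dx ∧ dy

For a 1-form omega = sum_i f_i dx_i, the exterior derivative is
  d(omega) = sum_{i < j} (∂f_j/∂x_i - ∂f_i/∂x_j) dx_i ∧ dx_j.
  coefficient of dx ∧ dy: ∂f_2/∂x - ∂f_1/∂y = ∂(-x^2 + 5*y)/∂x - ∂(x^2)/∂y = -2*x
Assembling: d(omega) = (-2*x) dx ∧ dy.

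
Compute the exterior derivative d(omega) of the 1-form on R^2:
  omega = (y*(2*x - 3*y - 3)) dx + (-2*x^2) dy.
d(omega) = (-6*x + 6*y + 3) dx ∧ dy

For a 1-form omega = sum_i f_i dx_i, the exterior derivative is
  d(omega) = sum_{i < j} (∂f_j/∂x_i - ∂f_i/∂x_j) dx_i ∧ dx_j.
  coefficient of dx ∧ dy: ∂f_2/∂x - ∂f_1/∂y = ∂(-2*x^2)/∂x - ∂(y*(2*x - 3*y - 3))/∂y = -6*x + 6*y + 3
Assembling: d(omega) = (-6*x + 6*y + 3) dx ∧ dy.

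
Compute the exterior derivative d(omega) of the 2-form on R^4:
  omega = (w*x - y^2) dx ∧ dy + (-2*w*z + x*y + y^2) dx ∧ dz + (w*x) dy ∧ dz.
d(omega) = (x) dx ∧ dy ∧ dw + (w - x - 2*y) dx ∧ dy ∧ dz + (-2*z) dx ∧ dz ∧ dw + (x) dy ∧ dz ∧ dw

For a 2-form omega = sum_{i<j} g_{ij} dx_i ∧ dx_j, the exterior derivative is
  d(omega) = sum_{i<j} d(g_{ij}) ∧ dx_i ∧ dx_j = sum_{i<j, k} (∂g_{ij}/∂x_k) dx_k ∧ dx_i ∧ dx_j.
Expand each term, using dx_k ∧ dx_i ∧ dx_j = sgn(permutation) dx_{(a)} ∧ dx_{(b)} ∧ dx_{(c)} with (a < b < c) sorted:
  d(w*x - y^2) includes (∂/∂w)(w*x - y^2) dw = (x) dw, which multiplied by dx ∧ dy gives (x) dx ∧ dy ∧ dw
  d(-2*w*z + x*y + y^2) includes (∂/∂y)(-2*w*z + x*y + y^2) dy = (x + 2*y) dy, which multiplied by dx ∧ dz gives (-x - 2*y) dx ∧ dy ∧ dz
  d(-2*w*z + x*y + y^2) includes (∂/∂w)(-2*w*z + x*y + y^2) dw = (-2*z) dw, which multiplied by dx ∧ dz gives (-2*z) dx ∧ dz ∧ dw
  d(w*x) includes (∂/∂x)(w*x) dx = (w) dx, which multiplied by dy ∧ dz gives (w) dx ∧ dy ∧ dz
  d(w*x) includes (∂/∂w)(w*x) dw = (x) dw, which multiplied by dy ∧ dz gives (x) dy ∧ dz ∧ dw
Collecting like 3-forms: d(omega) = (x) dx ∧ dy ∧ dw + (w - x - 2*y) dx ∧ dy ∧ dz + (-2*z) dx ∧ dz ∧ dw + (x) dy ∧ dz ∧ dw.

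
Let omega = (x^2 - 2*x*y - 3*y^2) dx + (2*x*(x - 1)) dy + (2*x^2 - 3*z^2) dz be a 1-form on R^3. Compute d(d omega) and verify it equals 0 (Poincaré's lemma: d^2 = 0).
d(d omega) = 0

Step 1: d omega = sum_{i<j} (∂f_j/∂x_i - ∂f_i/∂x_j) dx_i ∧ dx_j:
  coeff of dx ∧ dy: 6*x + 6*y - 2
  coeff of dx ∧ dz: 4*x
  coeff of dy ∧ dz: 0
Step 2: Apply d again to each 2-form coefficient. The only possible 3-form in R^3 is dx ∧ dy ∧ dz, with coefficient
  ∂(coeff of dy∧dz)/∂x - ∂(coeff of dx∧dz)/∂y + ∂(coeff of dx∧dy)/∂z
  = ∂/∂x (0) - ∂/∂y (4*x) + ∂/∂z (6*x + 6*y - 2).
Each of these terms simplifies to sums of mixed partials that cancel in pairs. The result is 0 (by equality of mixed partials for smooth functions — Schwarz / Clairaut).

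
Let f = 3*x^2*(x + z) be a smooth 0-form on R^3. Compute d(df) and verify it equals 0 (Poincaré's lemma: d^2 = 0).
d(df) = 0

Step 1: df = sum_i (∂f/∂x_i) dx_i = (3*x*(3*x + 2*z)) dx + (0) dy + (3*x^2) dz.
Step 2: Apply d again. Using the 1-form formula, the coefficient of dx ∧ dy in d(df) is ∂^2 f/∂x ∂y - ∂^2 f/∂y ∂x = (0) - (0) = 0 (equality of mixed partials for smooth f).
Similarly for dx ∧ dz and dy ∧ dz — all coefficients vanish. So d(df) = 0.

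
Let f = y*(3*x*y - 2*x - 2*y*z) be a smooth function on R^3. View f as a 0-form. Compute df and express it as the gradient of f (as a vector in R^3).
df = (y*(3*y - 2)) dx + (6*x*y - 2*x - 4*y*z) dy + (-2*y^2) dz; grad f = (y*(3*y - 2), 6*x*y - 2*x - 4*y*z, -2*y^2)

For a 0-form f, d f = (∂f/∂x) dx + (∂f/∂y) dy + (∂f/∂z) dz. The components of the vector representation are exactly the entries of grad f in Cartesian coordinates:
  ∂f/∂x = y*(3*y - 2)
  ∂f/∂y = 6*x*y - 2*x - 4*y*z
  ∂f/∂z = -2*y^2.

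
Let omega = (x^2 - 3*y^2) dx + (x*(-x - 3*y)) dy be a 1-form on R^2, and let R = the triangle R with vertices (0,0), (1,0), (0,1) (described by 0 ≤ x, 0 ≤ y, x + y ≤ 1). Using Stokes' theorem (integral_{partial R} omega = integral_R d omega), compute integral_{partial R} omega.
integral_(partial R) omega = 1/6

Stokes: integral_partial_R omega = integral_R d omega with d omega = (∂Q/∂x - ∂P/∂y) dx ∧ dy.
  ∂Q/∂x = -2*x - 3*y
  ∂P/∂y = -6*y
  integrand = ∂Q/∂x - ∂P/∂y = -2*x + 3*y.
Integrating over R: integral_0^1 integral_0^{1-x} (-2*x + 3*y) dy dx = 1/6.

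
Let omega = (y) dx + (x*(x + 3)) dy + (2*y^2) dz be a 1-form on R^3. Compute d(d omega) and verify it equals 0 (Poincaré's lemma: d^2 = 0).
d(d omega) = 0

Step 1: d omega = sum_{i<j} (∂f_j/∂x_i - ∂f_i/∂x_j) dx_i ∧ dx_j:
  coeff of dx ∧ dy: 2*x + 2
  coeff of dx ∧ dz: 0
  coeff of dy ∧ dz: 4*y
Step 2: Apply d again to each 2-form coefficient. The only possible 3-form in R^3 is dx ∧ dy ∧ dz, with coefficient
  ∂(coeff of dy∧dz)/∂x - ∂(coeff of dx∧dz)/∂y + ∂(coeff of dx∧dy)/∂z
  = ∂/∂x (4*y) - ∂/∂y (0) + ∂/∂z (2*x + 2).
Each of these terms simplifies to sums of mixed partials that cancel in pairs. The result is 0 (by equality of mixed partials for smooth functions — Schwarz / Clairaut).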